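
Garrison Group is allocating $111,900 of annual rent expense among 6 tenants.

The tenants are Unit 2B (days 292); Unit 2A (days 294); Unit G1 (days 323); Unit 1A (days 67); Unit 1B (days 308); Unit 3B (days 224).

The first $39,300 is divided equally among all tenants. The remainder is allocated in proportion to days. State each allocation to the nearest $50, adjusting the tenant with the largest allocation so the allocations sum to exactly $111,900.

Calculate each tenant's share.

Unit 2B: $20,600 · Unit 2A: $20,700 · Unit G1: $22,050 · Unit 1A: $9,800 · Unit 1B: $21,400 · Unit 3B: $17,350

Equal tier: $39,300 ÷ 6 = $6,550 apiece.
Remainder $72,600 by days (total 1,508): Unit 2B 14,057.82 → $14,050; Unit 2A 14,154.11 → $14,150; Unit G1 15,550.27 → $15,550; Unit 1A 3,225.60 → $3,250; Unit 1B 14,828.12 → $14,850; Unit 3B 10,784.08 → $10,800.
Rounding difference −$50 on remainder applied to Unit G1.
Totals: Unit 2B $6,550 + $14,050 = $20,600; Unit 2A $6,550 + $14,150 = $20,700; Unit G1 $6,550 + $15,500 = $22,050; Unit 1A $6,550 + $3,250 = $9,800; Unit 1B $6,550 + $14,850 = $21,400; Unit 3B $6,550 + $10,800 = $17,350.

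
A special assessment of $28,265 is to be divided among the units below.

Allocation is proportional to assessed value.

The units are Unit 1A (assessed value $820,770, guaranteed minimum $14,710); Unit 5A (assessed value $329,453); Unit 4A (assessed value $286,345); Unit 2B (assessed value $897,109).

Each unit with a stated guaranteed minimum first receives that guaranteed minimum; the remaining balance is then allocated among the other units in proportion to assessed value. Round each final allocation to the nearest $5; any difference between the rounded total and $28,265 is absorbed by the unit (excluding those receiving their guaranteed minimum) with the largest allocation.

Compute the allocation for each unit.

Unit 1A: $14,710 | Unit 5A: $2,950 | Unit 4A: $2,565 | Unit 2B: $8,040

Fund the minimums — Unit 1A $14,710. Balance $13,555.
Balance split over remaining assessed value 1,512,907: Unit 5A 2,951.76 → $2,950; Unit 4A 2,565.53 → $2,565; Unit 2B 8,037.71 → $8,040.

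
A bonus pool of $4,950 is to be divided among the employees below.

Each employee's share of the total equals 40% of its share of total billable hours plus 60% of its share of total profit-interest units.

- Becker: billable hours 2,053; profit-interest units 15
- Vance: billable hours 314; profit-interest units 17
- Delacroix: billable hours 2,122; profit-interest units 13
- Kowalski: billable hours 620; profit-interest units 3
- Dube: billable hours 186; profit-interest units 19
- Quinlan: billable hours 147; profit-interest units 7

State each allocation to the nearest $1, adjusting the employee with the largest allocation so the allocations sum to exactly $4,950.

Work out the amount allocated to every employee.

Becker: $1,349 | Vance: $797 | Delacroix: $1,294 | Kowalski: $346 | Dube: $830 | Quinlan: $334

Billable hours total 5,442; profit-interest units total 74.
Blended shares (40% billable hours + 60% profit-interest units): Becker 0.2725; Vance 0.1609; Delacroix 0.2614; Kowalski 0.0699; Dube 0.1677; Quinlan 0.0676.
Proportional shares: Becker 1,348.98; Vance 796.54; Delacroix 1,293.82; Kowalski 345.98; Dube 830.24; Quinlan 334.43.
After rounding ($1): Becker $1,349; Vance $797; Delacroix $1,294; Kowalski $346; Dube $830; Quinlan $334. Sum = $4,950.
Rounded total matches; no reconciliation needed.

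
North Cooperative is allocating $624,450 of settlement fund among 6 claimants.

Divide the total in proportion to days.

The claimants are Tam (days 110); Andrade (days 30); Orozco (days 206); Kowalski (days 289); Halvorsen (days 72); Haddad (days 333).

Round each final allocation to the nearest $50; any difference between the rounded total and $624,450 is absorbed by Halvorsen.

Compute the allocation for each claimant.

Tam: $66,050; Andrade: $18,000; Orozco: $123,700; Kowalski: $173,550; Halvorsen: $43,200; Haddad: $199,950

Combined days = 1,040.
Raw shares: Tam 110/1,040 × $624,450 = 66,047.60; Andrade 30/1,040 × $624,450 = 18,012.98; Orozco 206/1,040 × $624,450 = 123,689.13; Kowalski 289/1,040 × $624,450 = 173,525.05; Halvorsen 72/1,040 × $624,450 = 43,231.15; Haddad 333/1,040 × $624,450 = 199,944.09.
At nearest $50: Tam $66,050; Andrade $18,000; Orozco $123,700; Kowalski $173,550; Halvorsen $43,250; Haddad $199,950. Sum = $624,500.
Difference $624,450 − $624,500 = −$50 applied to Halvorsen: Halvorsen becomes $43,200.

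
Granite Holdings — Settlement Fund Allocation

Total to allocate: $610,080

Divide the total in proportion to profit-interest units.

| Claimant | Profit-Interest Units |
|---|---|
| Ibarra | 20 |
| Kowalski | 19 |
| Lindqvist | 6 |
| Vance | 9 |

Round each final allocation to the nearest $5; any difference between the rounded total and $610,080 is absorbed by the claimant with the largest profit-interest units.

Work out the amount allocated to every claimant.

Ibarra: $225,955 · Kowalski: $214,660 · Lindqvist: $67,785 · Vance: $101,680

Sum of profit-interest units: 20 + 19 + 6 + 9 = 54.
Raw shares: Ibarra 225,955.56; Kowalski 214,657.78; Lindqvist 67,786.67; Vance 101,680.00.
After rounding ($5): Ibarra $225,955; Kowalski $214,660; Lindqvist $67,785; Vance $101,680. Sum = $610,080.
Rounded total matches; no reconciliation needed.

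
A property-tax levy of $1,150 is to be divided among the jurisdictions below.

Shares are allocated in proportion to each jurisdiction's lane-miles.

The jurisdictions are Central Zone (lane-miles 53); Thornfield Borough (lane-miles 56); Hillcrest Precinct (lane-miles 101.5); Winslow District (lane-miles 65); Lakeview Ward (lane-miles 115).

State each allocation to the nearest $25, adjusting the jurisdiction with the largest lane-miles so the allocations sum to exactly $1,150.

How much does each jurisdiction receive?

Sum of lane-miles: 390.5.
Pro-rata amounts: Central Zone 53/390.5 × $1,150 = 156.08; Thornfield Borough 56/390.5 × $1,150 = 164.92; Hillcrest Precinct 101.5/390.5 × $1,150 = 298.91; Winslow District 65/390.5 × $1,150 = 191.42; Lakeview Ward 115/390.5 × $1,150 = 338.67.
Rounded to nearest $25: Central Zone $150; Thornfield Borough $175; Hillcrest Precinct $300; Winslow District $200; Lakeview Ward $350. Sum = $1,175.
Difference $1,150 − $1,175 = −$25 applied to largest lane-miles (Lakeview Ward): Lakeview Ward becomes $325.

Central Zone: $150 · Thornfield Borough: $175 · Hillcrest Precinct: $300 · Winslow District: $200 · Lakeview Ward: $325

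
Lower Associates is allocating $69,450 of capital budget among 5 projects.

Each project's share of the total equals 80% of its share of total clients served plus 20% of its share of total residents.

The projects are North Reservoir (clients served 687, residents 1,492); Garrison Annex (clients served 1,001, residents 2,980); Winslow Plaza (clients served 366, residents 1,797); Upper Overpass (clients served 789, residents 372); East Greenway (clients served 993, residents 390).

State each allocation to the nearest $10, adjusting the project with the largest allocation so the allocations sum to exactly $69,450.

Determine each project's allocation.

North Reservoir: $12,900 · Garrison Annex: $20,390 · Winslow Plaza: $8,850 · Upper Overpass: $12,160 · East Greenway: $15,150

Clients served total 3,836; residents total 7,031.
Composite weights (80% clients served + 20% residents): North Reservoir 0.1857; Garrison Annex 0.2935; Winslow Plaza 0.1274; Upper Overpass 0.1751; East Greenway 0.2182.
Pro-rata amounts: North Reservoir 12,897.90; Garrison Annex 20,385.42; Winslow Plaza 8,851.12; Upper Overpass 12,162.65; East Greenway 15,152.91.
At nearest $10: North Reservoir $12,900; Garrison Annex $20,390; Winslow Plaza $8,850; Upper Overpass $12,160; East Greenway $15,150. Sum = $69,450.
Rounded total matches; no reconciliation needed.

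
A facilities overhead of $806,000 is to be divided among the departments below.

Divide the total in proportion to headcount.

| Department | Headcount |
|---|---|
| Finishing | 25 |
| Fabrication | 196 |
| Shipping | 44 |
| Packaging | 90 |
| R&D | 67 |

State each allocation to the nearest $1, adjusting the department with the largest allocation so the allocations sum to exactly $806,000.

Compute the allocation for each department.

Finishing: $47,749 · Fabrication: $374,350 · Shipping: $84,038 · Packaging: $171,896 · R&D: $127,967

Combined headcount = 422.
Unrounded shares: Finishing 25/422 × $806,000 = 47,748.82; Fabrication 196/422 × $806,000 = 374,350.71; Shipping 44/422 × $806,000 = 84,037.91; Packaging 90/422 × $806,000 = 171,895.73; R&D 67/422 × $806,000 = 127,966.82.
After rounding ($1): Finishing $47,749; Fabrication $374,351; Shipping $84,038; Packaging $171,896; R&D $127,967. Sum = $806,001.
Difference $806,000 − $806,001 = −$1 applied to largest allocation (Fabrication): Fabrication becomes $374,350.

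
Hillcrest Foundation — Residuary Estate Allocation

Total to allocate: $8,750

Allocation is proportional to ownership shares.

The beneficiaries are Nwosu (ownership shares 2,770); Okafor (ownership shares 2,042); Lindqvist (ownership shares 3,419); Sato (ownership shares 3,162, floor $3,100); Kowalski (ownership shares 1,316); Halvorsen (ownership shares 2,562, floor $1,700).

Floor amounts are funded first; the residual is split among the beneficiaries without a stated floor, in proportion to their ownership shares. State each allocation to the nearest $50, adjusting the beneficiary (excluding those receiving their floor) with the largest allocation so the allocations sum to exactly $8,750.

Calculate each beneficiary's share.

Nwosu: $1,150 · Okafor: $850 · Lindqvist: $1,400 · Sato: $3,100 · Kowalski: $550 · Halvorsen: $1,700

Minimums first: Sato $3,100; Halvorsen $1,700. Remaining pool $3,950.
Remaining pool split over remaining ownership shares 9,547: Nwosu 1,146.07 → $1,150; Okafor 844.86 → $850; Lindqvist 1,414.59 → $1,400; Kowalski 544.49 → $550.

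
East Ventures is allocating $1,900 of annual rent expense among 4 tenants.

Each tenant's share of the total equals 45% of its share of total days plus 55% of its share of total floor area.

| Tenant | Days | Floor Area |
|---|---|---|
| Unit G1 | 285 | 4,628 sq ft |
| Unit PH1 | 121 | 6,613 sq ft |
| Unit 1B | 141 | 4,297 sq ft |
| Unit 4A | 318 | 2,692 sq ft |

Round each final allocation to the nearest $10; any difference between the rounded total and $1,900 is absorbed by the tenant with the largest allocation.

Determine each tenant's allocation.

Unit G1: $540 | Unit PH1: $500 | Unit 1B: $390 | Unit 4A: $470

Totals — days 865, floor area 18,230.
Blended shares (45% days + 55% floor area): Unit G1 0.2879; Unit PH1 0.2625; Unit 1B 0.2030; Unit 4A 0.2467.
Raw shares: Unit G1 547.00; Unit PH1 498.68; Unit 1B 385.69; Unit 4A 468.64.
At nearest $10: Unit G1 $550; Unit PH1 $500; Unit 1B $390; Unit 4A $470. Sum = $1,910.
Difference $1,900 − $1,910 = −$10 applied to largest allocation (Unit G1): Unit G1 becomes $540.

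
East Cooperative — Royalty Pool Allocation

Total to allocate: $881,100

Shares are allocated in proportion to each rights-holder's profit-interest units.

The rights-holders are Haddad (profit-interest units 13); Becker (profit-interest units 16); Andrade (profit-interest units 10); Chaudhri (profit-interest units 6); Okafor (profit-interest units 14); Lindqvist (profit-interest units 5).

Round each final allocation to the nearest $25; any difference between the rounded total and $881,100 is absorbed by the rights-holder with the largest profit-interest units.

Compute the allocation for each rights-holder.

Haddad: $178,975 | Becker: $220,275 | Andrade: $137,675 | Chaudhri: $82,600 | Okafor: $192,750 | Lindqvist: $68,825

Combined profit-interest units = 13 + 16 + 10 + 6 + 14 + 5 = 64.
Unrounded shares: Haddad 178,973.44; Becker 220,275.00; Andrade 137,671.88; Chaudhri 82,603.12; Okafor 192,740.62; Lindqvist 68,835.94.
After rounding ($25): Haddad $178,975; Becker $220,275; Andrade $137,675; Chaudhri $82,600; Okafor $192,750; Lindqvist $68,825. Sum = $881,100.
Sum already equals the total — no adjustment.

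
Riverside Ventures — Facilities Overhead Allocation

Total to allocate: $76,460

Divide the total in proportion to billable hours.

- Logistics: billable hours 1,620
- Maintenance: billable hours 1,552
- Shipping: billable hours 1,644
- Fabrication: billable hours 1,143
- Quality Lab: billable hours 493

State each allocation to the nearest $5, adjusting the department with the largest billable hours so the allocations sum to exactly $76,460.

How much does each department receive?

Logistics: $19,200; Maintenance: $18,390; Shipping: $19,485; Fabrication: $13,545; Quality Lab: $5,840

Combined billable hours = 6,452.
Raw shares: Logistics 1,620/6,452 × $76,460 = 19,197.95; Maintenance 1,552/6,452 × $76,460 = 18,392.11; Shipping 1,644/6,452 × $76,460 = 19,482.37; Fabrication 1,143/6,452 × $76,460 = 13,545.22; Quality Lab 493/6,452 × $76,460 = 5,842.34.
At nearest $5: Logistics $19,200; Maintenance $18,390; Shipping $19,480; Fabrication $13,545; Quality Lab $5,840. Sum = $76,455.
Difference $76,460 − $76,455 = +$5 applied to largest billable hours (Shipping): Shipping becomes $19,485.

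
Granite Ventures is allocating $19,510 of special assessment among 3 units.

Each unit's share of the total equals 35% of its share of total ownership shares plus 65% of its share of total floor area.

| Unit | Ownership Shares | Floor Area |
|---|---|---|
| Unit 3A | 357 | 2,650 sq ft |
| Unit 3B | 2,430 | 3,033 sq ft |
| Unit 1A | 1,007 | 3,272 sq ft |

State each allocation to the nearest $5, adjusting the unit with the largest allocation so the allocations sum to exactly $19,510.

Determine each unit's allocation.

Unit 3A: $4,395 · Unit 3B: $8,670 · Unit 1A: $6,445

Ownership shares total 3,794; floor area total 8,955.
Combined weights (35% ownership shares + 65% floor area): Unit 3A 0.2253; Unit 3B 0.4443; Unit 1A 0.3304.
Pro-rata amounts: Unit 3A 4,395.30; Unit 3B 8,668.69; Unit 1A 6,446.01.
Rounded to nearest $5: Unit 3A $4,395; Unit 3B $8,670; Unit 1A $6,445. Sum = $19,510.
Rounded total matches; no reconciliation needed.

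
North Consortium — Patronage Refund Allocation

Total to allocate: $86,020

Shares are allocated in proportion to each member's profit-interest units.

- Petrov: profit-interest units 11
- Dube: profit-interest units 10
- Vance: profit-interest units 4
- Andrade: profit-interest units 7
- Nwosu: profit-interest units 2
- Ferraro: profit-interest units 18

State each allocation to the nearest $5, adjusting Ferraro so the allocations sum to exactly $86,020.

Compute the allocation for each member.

Profit-interest units total: 52.
Proportional shares: Petrov 11/52 × $86,020 = 18,196.54; Dube 10/52 × $86,020 = 16,542.31; Vance 4/52 × $86,020 = 6,616.92; Andrade 7/52 × $86,020 = 11,579.62; Nwosu 2/52 × $86,020 = 3,308.46; Ferraro 18/52 × $86,020 = 29,776.15.
Rounded to nearest $5: Petrov $18,195; Dube $16,540; Vance $6,615; Andrade $11,580; Nwosu $3,310; Ferraro $29,775. Sum = $86,015.
Difference $86,020 − $86,015 = +$5 applied to Ferraro: Ferraro becomes $29,780.

Petrov: $18,195 | Dube: $16,540 | Vance: $6,615 | Andrade: $11,580 | Nwosu: $3,310 | Ferraro: $29,780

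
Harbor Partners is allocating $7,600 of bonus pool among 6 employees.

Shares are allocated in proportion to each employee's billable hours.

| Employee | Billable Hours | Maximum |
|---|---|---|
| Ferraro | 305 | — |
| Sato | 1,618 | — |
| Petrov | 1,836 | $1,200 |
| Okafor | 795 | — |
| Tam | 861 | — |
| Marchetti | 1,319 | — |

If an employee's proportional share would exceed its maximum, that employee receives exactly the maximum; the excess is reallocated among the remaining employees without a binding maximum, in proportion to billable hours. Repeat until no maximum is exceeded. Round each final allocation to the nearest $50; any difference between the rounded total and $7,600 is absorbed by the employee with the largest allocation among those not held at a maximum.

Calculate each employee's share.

Combined billable hours = 6,734.
Proportional shares (ignoring caps): Ferraro 344.22; Sato 1,826.08; Petrov 2,072.11; Okafor 897.24; Tam 971.73; Marchetti 1,488.62.
Cap binds for Petrov ($1,200); residual $6,400 reallocated over remaining billable hours 4,898.
Remaining shares: Ferraro 398.53 → $400; Sato 2,114.17 → $2,100; Okafor 1,038.79 → $1,050; Tam 1,125.03 → $1,150; Marchetti 1,723.48 → $1,700.

Ferraro: $400 | Sato: $2,100 | Petrov: $1,200 | Okafor: $1,050 | Tam: $1,150 | Marchetti: $1,700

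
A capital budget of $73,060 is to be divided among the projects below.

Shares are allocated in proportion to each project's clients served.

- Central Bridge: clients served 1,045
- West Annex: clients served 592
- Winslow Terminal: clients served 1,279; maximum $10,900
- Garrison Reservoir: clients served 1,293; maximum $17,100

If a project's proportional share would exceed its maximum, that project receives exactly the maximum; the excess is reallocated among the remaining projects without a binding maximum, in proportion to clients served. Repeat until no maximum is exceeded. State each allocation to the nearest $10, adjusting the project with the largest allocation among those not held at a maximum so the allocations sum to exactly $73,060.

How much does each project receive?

Central Bridge: $28,760 | West Annex: $16,300 | Winslow Terminal: $10,900 | Garrison Reservoir: $17,100

Total clients served = 4,209.
Pro-rata shares before constraints: Central Bridge 18,139.15; West Annex 10,275.96; Winslow Terminal 22,200.94; Garrison Reservoir 22,443.95.
Capped: Winslow Terminal ($10,900), Garrison Reservoir ($17,100); balance $45,060 reallocated over remaining clients served 1,637.
Shares after redistribution: Central Bridge 28,764.63 → $28,760; West Annex 16,295.37 → $16,300.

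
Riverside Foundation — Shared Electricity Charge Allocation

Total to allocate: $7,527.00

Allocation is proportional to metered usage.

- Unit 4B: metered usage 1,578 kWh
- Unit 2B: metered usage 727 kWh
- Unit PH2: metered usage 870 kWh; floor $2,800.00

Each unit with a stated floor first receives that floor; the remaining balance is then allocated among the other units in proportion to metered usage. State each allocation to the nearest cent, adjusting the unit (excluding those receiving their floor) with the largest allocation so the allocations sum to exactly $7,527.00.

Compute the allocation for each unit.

Minimums first: Unit PH2 $2,800.00. Balance $4,727.00.
Balance split over remaining metered usage 2,305: Unit 4B 3,236.0980 → $3,236.10; Unit 2B 1,490.9020 → $1,490.90.

Unit 4B: $3,236.10 · Unit 2B: $1,490.90 · Unit PH2: $2,800.00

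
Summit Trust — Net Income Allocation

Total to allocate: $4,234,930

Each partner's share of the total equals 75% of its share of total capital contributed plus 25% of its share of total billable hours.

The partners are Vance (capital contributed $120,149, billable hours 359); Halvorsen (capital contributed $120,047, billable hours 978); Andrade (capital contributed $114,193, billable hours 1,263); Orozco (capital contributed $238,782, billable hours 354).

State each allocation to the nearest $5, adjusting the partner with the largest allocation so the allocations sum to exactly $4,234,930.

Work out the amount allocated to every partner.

Vance: $772,020 · Halvorsen: $993,325 · Andrade: $1,064,125 · Orozco: $1,405,460

Totals — capital contributed 593,171, billable hours 2,954.
Blended shares (75% capital contributed + 25% billable hours): Vance 0.1823; Halvorsen 0.2346; Andrade 0.2513; Orozco 0.3319.
Raw shares: Vance 772,018.56; Halvorsen 993,325.95; Andrade 1,064,125.90; Orozco 1,405,459.60.
Rounded to nearest $5: Vance $772,020; Halvorsen $993,325; Andrade $1,064,125; Orozco $1,405,460. Sum = $4,234,930.
No rounding difference to absorb.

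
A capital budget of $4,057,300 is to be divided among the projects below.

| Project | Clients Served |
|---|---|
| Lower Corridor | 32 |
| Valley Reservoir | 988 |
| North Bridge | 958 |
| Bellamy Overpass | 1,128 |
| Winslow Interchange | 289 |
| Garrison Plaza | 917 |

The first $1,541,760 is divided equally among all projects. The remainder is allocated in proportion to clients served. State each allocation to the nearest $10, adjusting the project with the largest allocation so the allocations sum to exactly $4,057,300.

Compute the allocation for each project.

First tranche $1,541,760 split equally: $256,960 each.
Remainder $2,515,540 by clients served (total 4,312): Lower Corridor 18,668.20 → $18,670; Valley Reservoir 576,380.69 → $576,380; North Bridge 558,879.25 → $558,880; Bellamy Overpass 658,054.06 → $658,050; Winslow Interchange 168,597.18 → $168,600; Garrison Plaza 534,960.62 → $534,960.
Totals: Lower Corridor $256,960 + $18,670 = $275,630; Valley Reservoir $256,960 + $576,380 = $833,340; North Bridge $256,960 + $558,880 = $815,840; Bellamy Overpass $256,960 + $658,050 = $915,010; Winslow Interchange $256,960 + $168,600 = $425,560; Garrison Plaza $256,960 + $534,960 = $791,920.

Lower Corridor: $275,630; Valley Reservoir: $833,340; North Bridge: $815,840; Bellamy Overpass: $915,010; Winslow Interchange: $425,560; Garrison Plaza: $791,920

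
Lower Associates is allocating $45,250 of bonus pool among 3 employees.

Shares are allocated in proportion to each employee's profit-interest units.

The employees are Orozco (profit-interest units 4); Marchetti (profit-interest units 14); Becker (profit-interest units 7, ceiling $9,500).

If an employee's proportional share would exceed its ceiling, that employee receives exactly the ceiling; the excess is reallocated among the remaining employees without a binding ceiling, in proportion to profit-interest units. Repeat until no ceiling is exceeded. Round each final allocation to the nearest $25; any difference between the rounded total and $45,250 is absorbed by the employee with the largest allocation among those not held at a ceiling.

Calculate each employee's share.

Orozco: $7,950 | Marchetti: $27,800 | Becker: $9,500

Total profit-interest units = 25.
Pro-rata shares before constraints: Orozco 7,240.00; Marchetti 25,340.00; Becker 12,670.00.
Cap binds for Becker ($9,500); residual $35,750 reallocated over remaining profit-interest units 18.
Shares after redistribution: Orozco 7,944.44 → $7,950; Marchetti 27,805.56 → $27,800.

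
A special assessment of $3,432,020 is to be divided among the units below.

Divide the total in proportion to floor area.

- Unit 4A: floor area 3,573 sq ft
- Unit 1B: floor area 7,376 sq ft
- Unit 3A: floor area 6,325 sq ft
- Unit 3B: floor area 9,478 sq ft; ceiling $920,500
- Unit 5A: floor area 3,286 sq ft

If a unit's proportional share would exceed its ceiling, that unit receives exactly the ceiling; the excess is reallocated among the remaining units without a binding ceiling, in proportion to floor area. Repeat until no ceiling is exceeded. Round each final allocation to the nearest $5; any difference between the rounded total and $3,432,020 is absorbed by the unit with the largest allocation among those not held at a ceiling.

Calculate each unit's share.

Unit 4A: $436,460 | Unit 1B: $901,020 | Unit 3A: $772,635 | Unit 3B: $920,500 | Unit 5A: $401,405

Combined floor area = 30,038.
Pro-rata shares before constraints: Unit 4A 408,236.48; Unit 1B 842,751.83; Unit 3A 722,668.84; Unit 3B 1,082,917.82; Unit 5A 375,445.03.
Held at cap: Unit 3B ($920,500); balance $2,511,520 reallocated over remaining floor area 20,560.
Remaining shares: Unit 4A 436,462.11 → $436,460; Unit 1B 901,020.02 → $901,020; Unit 3A 772,634.44 → $772,635; Unit 5A 401,403.44 → $401,405.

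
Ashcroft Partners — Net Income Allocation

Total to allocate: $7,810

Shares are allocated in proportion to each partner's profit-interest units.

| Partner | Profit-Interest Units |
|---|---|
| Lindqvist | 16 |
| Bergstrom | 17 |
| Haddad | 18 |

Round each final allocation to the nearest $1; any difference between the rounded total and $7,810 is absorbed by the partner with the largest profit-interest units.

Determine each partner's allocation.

Lindqvist: $2,450 · Bergstrom: $2,603 · Haddad: $2,757

Combined profit-interest units = 51.
Pro-rata amounts: Lindqvist 16/51 × $7,810 = 2,450.20; Bergstrom 17/51 × $7,810 = 2,603.33; Haddad 18/51 × $7,810 = 2,756.47.
At nearest $1: Lindqvist $2,450; Bergstrom $2,603; Haddad $2,756. Sum = $7,809.
Difference $7,810 − $7,809 = +$1 applied to largest profit-interest units (Haddad): Haddad becomes $2,757.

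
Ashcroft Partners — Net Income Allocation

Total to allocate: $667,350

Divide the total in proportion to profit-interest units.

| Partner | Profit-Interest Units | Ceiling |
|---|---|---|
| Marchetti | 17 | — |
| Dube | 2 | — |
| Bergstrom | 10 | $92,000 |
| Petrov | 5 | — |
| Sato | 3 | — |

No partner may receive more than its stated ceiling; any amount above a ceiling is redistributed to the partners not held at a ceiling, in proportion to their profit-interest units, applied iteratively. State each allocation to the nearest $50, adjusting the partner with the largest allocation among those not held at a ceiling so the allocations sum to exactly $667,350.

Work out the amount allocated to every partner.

Marchetti: $362,250; Dube: $42,600; Bergstrom: $92,000; Petrov: $106,550; Sato: $63,950

Profit-interest units total: 37.
Unconstrained shares: Marchetti 306,620.27; Dube 36,072.97; Bergstrom 180,364.86; Petrov 90,182.43; Sato 54,109.46.
Cap binds for Bergstrom ($92,000); residual $575,350 reallocated over remaining profit-interest units 27.
Shares after redistribution: Marchetti 362,257.41 → $362,250; Dube 42,618.52 → $42,600; Petrov 106,546.30 → $106,550; Sato 63,927.78 → $63,950.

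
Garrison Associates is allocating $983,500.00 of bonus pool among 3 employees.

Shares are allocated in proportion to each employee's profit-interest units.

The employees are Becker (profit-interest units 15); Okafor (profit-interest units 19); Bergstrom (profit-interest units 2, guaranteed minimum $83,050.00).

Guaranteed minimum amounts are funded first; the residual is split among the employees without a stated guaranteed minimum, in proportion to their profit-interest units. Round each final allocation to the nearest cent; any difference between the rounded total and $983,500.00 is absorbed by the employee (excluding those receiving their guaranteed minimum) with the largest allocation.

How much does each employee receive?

Minimums first: Bergstrom $83,050.00. Balance $900,450.00.
Balance split over remaining profit-interest units 34: Becker 397,257.3529 → $397,257.35; Okafor 503,192.6471 → $503,192.65.

Becker: $397,257.35; Okafor: $503,192.65; Bergstrom: $83,050.00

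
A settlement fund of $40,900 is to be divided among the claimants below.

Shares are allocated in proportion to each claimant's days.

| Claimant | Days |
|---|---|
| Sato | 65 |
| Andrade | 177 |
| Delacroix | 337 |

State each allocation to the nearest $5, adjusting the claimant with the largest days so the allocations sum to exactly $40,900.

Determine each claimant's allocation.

Sum of days: 65 + 177 + 337 = 579.
Pro-rata amounts: Sato 4,591.54; Andrade 12,503.11; Delacroix 23,805.35.
At nearest $5: Sato $4,590; Andrade $12,505; Delacroix $23,805. Sum = $40,900.
Sum already equals the total — no adjustment.

Sato: $4,590 | Andrade: $12,505 | Delacroix: $23,805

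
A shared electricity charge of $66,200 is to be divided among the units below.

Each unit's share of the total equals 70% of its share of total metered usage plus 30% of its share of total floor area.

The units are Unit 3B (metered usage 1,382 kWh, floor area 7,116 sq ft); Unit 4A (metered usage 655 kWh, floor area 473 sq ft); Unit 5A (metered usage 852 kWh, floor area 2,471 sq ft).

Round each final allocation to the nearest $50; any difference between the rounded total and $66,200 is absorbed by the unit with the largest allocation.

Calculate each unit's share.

Unit 3B: $36,200 | Unit 4A: $11,450 | Unit 5A: $18,550

Metered usage total 2,889; floor area total 10,060.
Blended shares (70% metered usage + 30% floor area): Unit 3B 0.5471; Unit 4A 0.1728; Unit 5A 0.2801.
Pro-rata amounts: Unit 3B 36,215.58; Unit 4A 11,440.08; Unit 5A 18,544.35.
At nearest $50: Unit 3B $36,200; Unit 4A $11,450; Unit 5A $18,550. Sum = $66,200.
Rounded total matches; no reconciliation needed.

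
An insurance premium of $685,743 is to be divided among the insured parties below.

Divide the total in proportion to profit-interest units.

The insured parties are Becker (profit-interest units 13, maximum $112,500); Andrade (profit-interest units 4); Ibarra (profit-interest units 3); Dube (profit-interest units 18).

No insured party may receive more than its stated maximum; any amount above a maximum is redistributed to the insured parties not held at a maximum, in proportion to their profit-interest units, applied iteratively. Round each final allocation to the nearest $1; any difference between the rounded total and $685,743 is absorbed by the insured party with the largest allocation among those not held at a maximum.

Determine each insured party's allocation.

Sum of profit-interest units: 38.
Unconstrained shares: Becker 234,596.29; Andrade 72,183.47; Ibarra 54,137.61; Dube 324,825.63.
Capped: Becker ($112,500); residual $573,243 reallocated over remaining profit-interest units 25.
Remaining shares: Andrade 91,718.88 → $91,719; Ibarra 68,789.16 → $68,789; Dube 412,734.96 → $412,735.

Becker: $112,500 · Andrade: $91,719 · Ibarra: $68,789 · Dube: $412,735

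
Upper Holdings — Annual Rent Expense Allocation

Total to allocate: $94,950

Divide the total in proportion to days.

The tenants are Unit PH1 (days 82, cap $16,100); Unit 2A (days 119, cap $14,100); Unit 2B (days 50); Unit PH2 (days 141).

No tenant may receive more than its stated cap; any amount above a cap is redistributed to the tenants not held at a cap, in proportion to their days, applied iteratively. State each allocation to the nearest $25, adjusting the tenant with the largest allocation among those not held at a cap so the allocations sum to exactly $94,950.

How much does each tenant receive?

Unit PH1: $16,100 · Unit 2A: $14,100 · Unit 2B: $16,950 · Unit PH2: $47,800

Days total: 392.
Proportional shares (ignoring caps): Unit PH1 19,861.99; Unit 2A 28,824.11; Unit 2B 12,110.97; Unit PH2 34,152.93.
Capped: Unit PH1 ($16,100), Unit 2A ($14,100); remaining pool $64,750 reallocated over remaining days 191.
Shares after redistribution: Unit 2B 16,950.26 → $16,950; Unit PH2 47,799.74 → $47,800.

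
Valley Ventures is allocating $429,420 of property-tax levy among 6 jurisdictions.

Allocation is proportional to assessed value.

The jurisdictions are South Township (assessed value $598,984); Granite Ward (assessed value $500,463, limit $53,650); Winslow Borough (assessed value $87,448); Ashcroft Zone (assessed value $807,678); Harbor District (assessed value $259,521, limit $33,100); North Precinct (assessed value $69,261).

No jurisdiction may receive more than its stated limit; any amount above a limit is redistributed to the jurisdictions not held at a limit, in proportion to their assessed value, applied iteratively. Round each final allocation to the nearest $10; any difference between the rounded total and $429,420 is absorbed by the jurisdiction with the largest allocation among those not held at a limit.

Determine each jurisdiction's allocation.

Total assessed value = 2,323,355.
Unconstrained shares: South Township 110,708.74; Granite Ward 92,499.35; Winslow Borough 16,162.80; Ashcroft Zone 149,281.14; Harbor District 47,966.63; North Precinct 12,801.34.
Capped: Granite Ward ($53,650), Harbor District ($33,100); remaining pool $342,670 reallocated over remaining assessed value 1,563,371.
Redistributed shares: South Township 131,289.28 → $131,290; Winslow Borough 19,167.43 → $19,170; Ashcroft Zone 177,032.21 → $177,030; North Precinct 15,181.08 → $15,180.

South Township: $131,290 | Granite Ward: $53,650 | Winslow Borough: $19,170 | Ashcroft Zone: $177,030 | Harbor District: $33,100 | North Precinct: $15,180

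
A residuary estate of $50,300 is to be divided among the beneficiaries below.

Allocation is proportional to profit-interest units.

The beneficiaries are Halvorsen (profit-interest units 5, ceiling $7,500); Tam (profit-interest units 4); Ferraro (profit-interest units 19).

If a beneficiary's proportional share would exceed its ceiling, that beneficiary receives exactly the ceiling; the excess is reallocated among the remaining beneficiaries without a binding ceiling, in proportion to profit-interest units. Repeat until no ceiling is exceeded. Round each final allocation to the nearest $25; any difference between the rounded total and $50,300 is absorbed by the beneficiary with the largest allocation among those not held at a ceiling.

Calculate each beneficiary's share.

Halvorsen: $7,500 | Tam: $7,450 | Ferraro: $35,350

Combined profit-interest units = 28.
Pro-rata shares before constraints: Halvorsen 8,982.14; Tam 7,185.71; Ferraro 34,132.14.
Held at cap: Halvorsen ($7,500); remaining pool $42,800 reallocated over remaining profit-interest units 23.
Remaining shares: Tam 7,443.48 → $7,450; Ferraro 35,356.52 → $35,350.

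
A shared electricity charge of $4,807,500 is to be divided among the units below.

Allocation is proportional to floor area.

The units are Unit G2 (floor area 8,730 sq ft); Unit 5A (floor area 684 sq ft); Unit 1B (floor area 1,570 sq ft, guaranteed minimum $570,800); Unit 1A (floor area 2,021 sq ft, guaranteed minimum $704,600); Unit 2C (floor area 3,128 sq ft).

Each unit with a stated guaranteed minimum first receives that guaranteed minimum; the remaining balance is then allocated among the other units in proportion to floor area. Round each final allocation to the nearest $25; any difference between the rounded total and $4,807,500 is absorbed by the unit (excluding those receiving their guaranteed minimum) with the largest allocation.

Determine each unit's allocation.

Unit G2: $2,458,550 | Unit 5A: $192,625 | Unit 1B: $570,800 | Unit 1A: $704,600 | Unit 2C: $880,925

Fund the minimums — Unit 1B $570,800; Unit 1A $704,600. Residual $3,532,100.
Residual split over remaining floor area 12,542: Unit G2 2,458,557.89 → $2,458,550; Unit 5A 192,629.28 → $192,625; Unit 2C 880,912.84 → $880,925.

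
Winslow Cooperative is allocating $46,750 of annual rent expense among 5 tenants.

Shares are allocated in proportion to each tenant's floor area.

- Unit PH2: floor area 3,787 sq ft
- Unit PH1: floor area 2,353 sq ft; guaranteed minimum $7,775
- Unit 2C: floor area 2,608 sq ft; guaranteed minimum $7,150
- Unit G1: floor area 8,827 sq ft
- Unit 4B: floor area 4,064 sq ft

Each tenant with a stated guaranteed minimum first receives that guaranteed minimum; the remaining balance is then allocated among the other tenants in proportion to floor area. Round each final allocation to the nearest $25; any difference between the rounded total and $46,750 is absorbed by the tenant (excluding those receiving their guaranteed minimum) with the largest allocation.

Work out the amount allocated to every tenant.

Unit PH2: $7,225; Unit PH1: $7,775; Unit 2C: $7,150; Unit G1: $16,850; Unit 4B: $7,750

Guaranteed amounts: Unit PH1 $7,775; Unit 2C $7,150. Balance $31,825.
Balance split over remaining floor area 16,678: Unit PH2 7,226.36 → $7,225; Unit G1 16,843.70 → $16,850; Unit 4B 7,754.93 → $7,750.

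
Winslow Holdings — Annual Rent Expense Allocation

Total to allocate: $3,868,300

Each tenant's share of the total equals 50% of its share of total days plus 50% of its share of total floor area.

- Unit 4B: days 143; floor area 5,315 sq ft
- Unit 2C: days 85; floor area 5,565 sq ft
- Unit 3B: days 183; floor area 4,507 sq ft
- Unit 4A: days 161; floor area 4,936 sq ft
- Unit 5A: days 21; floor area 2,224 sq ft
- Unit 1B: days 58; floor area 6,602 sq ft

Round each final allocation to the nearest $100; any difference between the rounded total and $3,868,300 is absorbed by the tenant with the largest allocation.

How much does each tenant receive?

Unit 4B: $777,500; Unit 2C: $621,800; Unit 3B: $842,700; Unit 4A: $805,900; Unit 5A: $210,000; Unit 1B: $610,400

Days total 651; floor area total 29,149.
Blended shares (50% days + 50% floor area): Unit 4B 0.2010; Unit 2C 0.1607; Unit 3B 0.2179; Unit 4A 0.2083; Unit 5A 0.0543; Unit 1B 0.1578.
Raw shares: Unit 4B 777,530.38; Unit 2C 621,798.27; Unit 3B 842,758.21; Unit 4A 805,861.05; Unit 5A 209,963.02; Unit 1B 610,389.07.
At nearest $100: Unit 4B $777,500; Unit 2C $621,800; Unit 3B $842,800; Unit 4A $805,900; Unit 5A $210,000; Unit 1B $610,400. Sum = $3,868,400.
Difference $3,868,300 − $3,868,400 = −$100 applied to largest allocation (Unit 3B): Unit 3B becomes $842,700.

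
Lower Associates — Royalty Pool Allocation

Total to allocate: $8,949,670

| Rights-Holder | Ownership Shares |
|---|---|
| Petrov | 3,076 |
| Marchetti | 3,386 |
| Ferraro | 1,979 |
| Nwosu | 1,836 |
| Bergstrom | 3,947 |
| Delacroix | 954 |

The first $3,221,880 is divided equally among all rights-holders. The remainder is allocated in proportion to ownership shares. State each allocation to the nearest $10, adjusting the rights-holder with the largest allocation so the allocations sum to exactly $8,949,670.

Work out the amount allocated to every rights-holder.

Petrov: $1,697,780 | Marchetti: $1,814,770 | Ferraro: $1,283,800 | Nwosu: $1,229,840 | Bergstrom: $2,026,480 | Delacroix: $897,000

$3,221,880 shared equally gives $536,980 per rights-holder.
Remainder $5,727,790 by ownership shares (total 15,178): Petrov 1,160,803.93 → $1,160,800; Marchetti 1,277,790.02 → $1,277,790; Ferraro 746,824.11 → $746,820; Nwosu 692,859.56 → $692,860; Bergstrom 1,489,497.11 → $1,489,500; Delacroix 360,015.26 → $360,020.
Totals: Petrov $536,980 + $1,160,800 = $1,697,780; Marchetti $536,980 + $1,277,790 = $1,814,770; Ferraro $536,980 + $746,820 = $1,283,800; Nwosu $536,980 + $692,860 = $1,229,840; Bergstrom $536,980 + $1,489,500 = $2,026,480; Delacroix $536,980 + $360,020 = $897,000.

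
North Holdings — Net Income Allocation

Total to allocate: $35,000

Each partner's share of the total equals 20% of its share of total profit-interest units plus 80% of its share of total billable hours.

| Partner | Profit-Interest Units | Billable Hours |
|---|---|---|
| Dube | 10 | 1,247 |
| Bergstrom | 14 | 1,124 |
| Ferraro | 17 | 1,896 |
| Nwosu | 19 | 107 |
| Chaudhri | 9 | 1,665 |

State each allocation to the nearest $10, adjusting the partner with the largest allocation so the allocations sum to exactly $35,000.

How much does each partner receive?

Totals — profit-interest units 69, billable hours 6,039.
Blended shares (20% profit-interest units + 80% billable hours): Dube 0.1942; Bergstrom 0.1895; Ferraro 0.3004; Nwosu 0.0692; Chaudhri 0.2467.
Pro-rata amounts: Dube 6,796.24; Bergstrom 6,631.75; Ferraro 10,515.50; Nwosu 2,423.64; Chaudhri 8,632.86.
Rounded to nearest $10: Dube $6,800; Bergstrom $6,630; Ferraro $10,520; Nwosu $2,420; Chaudhri $8,630. Sum = $35,000.
Rounded total matches; no reconciliation needed.

Dube: $6,800 | Bergstrom: $6,630 | Ferraro: $10,520 | Nwosu: $2,420 | Chaudhri: $8,630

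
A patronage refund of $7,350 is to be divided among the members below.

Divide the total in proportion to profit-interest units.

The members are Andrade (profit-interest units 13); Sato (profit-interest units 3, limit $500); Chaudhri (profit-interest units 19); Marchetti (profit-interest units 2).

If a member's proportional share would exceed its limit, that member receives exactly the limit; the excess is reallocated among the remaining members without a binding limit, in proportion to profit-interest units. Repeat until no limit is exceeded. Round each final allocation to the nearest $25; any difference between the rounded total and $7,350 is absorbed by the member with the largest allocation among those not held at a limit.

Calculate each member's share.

Andrade: $2,625; Sato: $500; Chaudhri: $3,825; Marchetti: $400

Total profit-interest units = 37.
Unconstrained shares: Andrade 2,582.43; Sato 595.95; Chaudhri 3,774.32; Marchetti 397.30.
Capped: Sato ($500); remaining pool $6,850 reallocated over remaining profit-interest units 34.
Redistributed shares: Andrade 2,619.12 → $2,625; Chaudhri 3,827.94 → $3,825; Marchetti 402.94 → $400.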